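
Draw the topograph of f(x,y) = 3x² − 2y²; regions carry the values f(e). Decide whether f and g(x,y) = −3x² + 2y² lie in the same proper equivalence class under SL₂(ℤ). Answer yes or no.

D₁ = 24, D₂ = 24
river cycle of f (length 2): (-2, 4, 1), (1, 4, -2)
river cycle of g (length 2): (2, 4, -1), (-1, 4, 2)
cycles differ ⇒ inequivalent

no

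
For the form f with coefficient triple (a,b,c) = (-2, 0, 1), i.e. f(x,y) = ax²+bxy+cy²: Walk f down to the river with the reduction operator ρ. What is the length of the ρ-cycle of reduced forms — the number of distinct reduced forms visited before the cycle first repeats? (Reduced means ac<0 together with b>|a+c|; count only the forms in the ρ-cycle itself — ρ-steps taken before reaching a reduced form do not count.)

D = 8, ⌊√D⌋ = 2
descent: ρ → (1,2,-1)  [lands on river]
river: ρ → (-1,2,1)
ρ-cycle length = 2 (tail of 1 descent step not counted)

2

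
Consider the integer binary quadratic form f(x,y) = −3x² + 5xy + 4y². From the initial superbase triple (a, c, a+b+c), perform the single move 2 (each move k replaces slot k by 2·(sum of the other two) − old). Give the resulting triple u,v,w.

start (-3,4,6) = (f(1,0),f(0,1),f(1,1))
replace slot 2: 2·((-3)+6) − 4 = 2 → (-3,2,6)

-3,2,6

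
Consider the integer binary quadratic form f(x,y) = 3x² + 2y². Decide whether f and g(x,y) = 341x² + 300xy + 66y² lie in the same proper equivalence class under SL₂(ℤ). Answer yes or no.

D₁ = -24, D₂ = -24
f: flip: (3,0,2)→(2,0,3)
f: reduced (well bottom): (2,0,3) with a≤c, −a<b≤a
g: flip: (341,300,66)→(66,-300,341)
g: translate: b→-36 (≡-300 mod 132), so (66,-300,341)→(66,-36,5)
g: flip: (66,-36,5)→(5,36,66)
g: translate: b→-4 (≡36 mod 10), so (5,36,66)→(5,-4,2)
g: flip: (5,-4,2)→(2,4,5)
g: translate: b→0 (≡4 mod 4), so (2,4,5)→(2,0,3)
g: reduced (well bottom): (2,0,3) with a≤c, −a<b≤a
reduced forms (2, 0, 3) vs (2, 0, 3) ⇒ equivalent

yes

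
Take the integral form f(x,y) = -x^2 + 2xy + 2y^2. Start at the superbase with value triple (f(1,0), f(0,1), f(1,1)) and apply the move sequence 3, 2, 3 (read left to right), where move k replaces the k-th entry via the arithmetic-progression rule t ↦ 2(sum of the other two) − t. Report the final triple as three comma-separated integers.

start (-1,2,3) = (f(1,0),f(0,1),f(1,1))
replace slot 3: 2·((-1)+2) − 3 = -1 → (-1,2,-1)
replace slot 2: 2·((-1)+(-1)) − 2 = -6 → (-1,-6,-1)
replace slot 3: 2·((-1)+(-6)) − (-1) = -13 → (-1,-6,-13)

-1,-6,-13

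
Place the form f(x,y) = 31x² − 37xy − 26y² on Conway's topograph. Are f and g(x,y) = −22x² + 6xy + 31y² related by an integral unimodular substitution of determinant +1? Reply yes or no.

D₁ = 4593, D₂ = 2764
discriminants differ ⇒ not SL₂(ℤ)-equivalent

no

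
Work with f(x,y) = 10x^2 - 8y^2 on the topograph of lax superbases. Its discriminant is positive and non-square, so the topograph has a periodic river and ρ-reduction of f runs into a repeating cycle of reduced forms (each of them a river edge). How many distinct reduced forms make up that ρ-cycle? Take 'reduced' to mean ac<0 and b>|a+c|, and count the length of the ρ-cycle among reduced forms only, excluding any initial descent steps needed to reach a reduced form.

D = 320, ⌊√D⌋ = 17
descent: ρ → (-8,16,2)  [lands on river]
river: ρ → (2,16,-8)
ρ-cycle length = 2 (tail of 1 descent step not counted)

2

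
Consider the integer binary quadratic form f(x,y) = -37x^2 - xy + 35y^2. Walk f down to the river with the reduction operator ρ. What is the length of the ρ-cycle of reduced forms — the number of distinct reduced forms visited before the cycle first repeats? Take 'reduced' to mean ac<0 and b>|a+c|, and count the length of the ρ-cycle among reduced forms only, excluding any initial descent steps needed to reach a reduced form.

D = 5181, ⌊√D⌋ = 71
descent: ρ → (35,71,-1)  [lands on river]
river: ρ → (-1,71,35)
river: ρ → (35,69,-3)
river: ρ → (-3,69,35)
ρ-cycle length = 4 (tail of 1 descent step not counted)

4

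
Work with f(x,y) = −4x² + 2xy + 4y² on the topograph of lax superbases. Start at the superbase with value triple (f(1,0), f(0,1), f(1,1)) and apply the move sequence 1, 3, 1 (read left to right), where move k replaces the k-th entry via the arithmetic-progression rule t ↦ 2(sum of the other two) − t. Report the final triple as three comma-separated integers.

start (-4,4,2) = (f(1,0),f(0,1),f(1,1))
replace slot 1: 2·(4+2) − (-4) = 16 → (16,4,2)
replace slot 3: 2·(16+4) − 2 = 38 → (16,4,38)
replace slot 1: 2·(4+38) − 16 = 68 → (68,4,38)

68,4,38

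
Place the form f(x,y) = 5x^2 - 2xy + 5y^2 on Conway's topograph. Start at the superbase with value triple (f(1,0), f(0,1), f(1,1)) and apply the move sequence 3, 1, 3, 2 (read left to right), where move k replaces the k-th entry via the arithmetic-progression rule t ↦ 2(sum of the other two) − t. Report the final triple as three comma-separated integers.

start (5,5,8) = (f(1,0),f(0,1),f(1,1))
replace slot 3: 2·(5+5) − 8 = 12 → (5,5,12)
replace slot 1: 2·(5+12) − 5 = 29 → (29,5,12)
replace slot 3: 2·(29+5) − 12 = 56 → (29,5,56)
replace slot 2: 2·(29+56) − 5 = 165 → (29,165,56)

29,165,56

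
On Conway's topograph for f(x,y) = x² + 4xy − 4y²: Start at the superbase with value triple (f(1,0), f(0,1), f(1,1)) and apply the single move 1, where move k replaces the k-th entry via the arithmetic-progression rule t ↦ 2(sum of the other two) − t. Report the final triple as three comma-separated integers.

start (1,-4,1) = (f(1,0),f(0,1),f(1,1))
replace slot 1: 2·((-4)+1) − 1 = -7 → (-7,-4,1)

-7,-4,1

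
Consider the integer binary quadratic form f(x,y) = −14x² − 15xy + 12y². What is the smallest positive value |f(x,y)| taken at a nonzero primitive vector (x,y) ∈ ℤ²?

descent: ρ → (12,15,-14)  [lands on river]
river: ρ → (-14,13,13)
river: ρ → (13,13,-14)
river: ρ → (-14,15,12)
river: ρ → (12,9,-17)
river: ρ → (-17,25,4)
river: ρ → (4,23,-23)
river: ρ → (-23,23,4)
river: ρ → (4,25,-17)
river: ρ → (-17,9,12)
closes: descent 1, river 10
min |a| on river = 4

4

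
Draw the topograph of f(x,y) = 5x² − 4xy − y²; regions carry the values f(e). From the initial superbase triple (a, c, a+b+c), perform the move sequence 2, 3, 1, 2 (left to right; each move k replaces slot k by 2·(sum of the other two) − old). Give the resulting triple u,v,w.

start (5,-1,0) = (f(1,0),f(0,1),f(1,1))
replace slot 2: 2·(5+0) − (-1) = 11 → (5,11,0)
replace slot 3: 2·(5+11) − 0 = 32 → (5,11,32)
replace slot 1: 2·(11+32) − 5 = 81 → (81,11,32)
replace slot 2: 2·(81+32) − 11 = 215 → (81,215,32)

81,215,32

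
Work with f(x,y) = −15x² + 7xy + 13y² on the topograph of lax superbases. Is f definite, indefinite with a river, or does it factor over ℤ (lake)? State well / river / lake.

D = b²−4ac = 7² − 4·(-15)·13 = 829
D > 0 non-square ⇒ indefinite ⇒ periodic river

river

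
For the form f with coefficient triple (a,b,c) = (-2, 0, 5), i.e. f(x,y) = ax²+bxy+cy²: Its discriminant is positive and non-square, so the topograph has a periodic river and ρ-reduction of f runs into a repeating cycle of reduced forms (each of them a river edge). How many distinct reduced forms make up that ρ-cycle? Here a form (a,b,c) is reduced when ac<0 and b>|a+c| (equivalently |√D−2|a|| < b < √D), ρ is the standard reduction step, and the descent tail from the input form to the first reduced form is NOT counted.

D = 40, ⌊√D⌋ = 6
descent: ρ → (5,0,-2)
descent: ρ → (-2,4,3)  [lands on river]
river: ρ → (3,2,-3)
river: ρ → (-3,4,2)
river: ρ → (2,4,-3)
river: ρ → (-3,2,3)
river: ρ → (3,4,-2)
ρ-cycle length = 6 (tail of 2 descent steps not counted)

6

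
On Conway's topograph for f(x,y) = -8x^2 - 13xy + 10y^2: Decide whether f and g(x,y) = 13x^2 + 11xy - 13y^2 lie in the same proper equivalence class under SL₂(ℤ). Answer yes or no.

D₁ = 489, D₂ = 797
discriminants differ ⇒ not SL₂(ℤ)-equivalent

no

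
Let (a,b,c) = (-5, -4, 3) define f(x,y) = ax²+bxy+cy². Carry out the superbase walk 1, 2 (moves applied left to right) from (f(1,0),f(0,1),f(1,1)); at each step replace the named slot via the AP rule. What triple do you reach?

start (-5,3,-6) = (f(1,0),f(0,1),f(1,1))
replace slot 1: 2·(3+(-6)) − (-5) = -1 → (-1,3,-6)
replace slot 2: 2·((-1)+(-6)) − 3 = -17 → (-1,-17,-6)

-1,-17,-6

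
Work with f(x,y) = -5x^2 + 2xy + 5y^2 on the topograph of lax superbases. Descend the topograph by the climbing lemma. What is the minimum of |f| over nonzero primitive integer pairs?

river: ρ → (5,8,-2)
river: ρ → (-2,8,5)
river: ρ → (5,2,-5)
river: ρ → (-5,8,2)
river: ρ → (2,8,-5)
river: ρ → (-5,2,5)
closes: descent 0, river 6
min |a| on river = 2

2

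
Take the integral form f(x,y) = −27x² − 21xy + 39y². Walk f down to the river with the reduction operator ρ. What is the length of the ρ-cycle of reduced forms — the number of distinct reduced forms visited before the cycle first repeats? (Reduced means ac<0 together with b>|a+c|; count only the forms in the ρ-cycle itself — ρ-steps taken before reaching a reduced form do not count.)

D = 4653, ⌊√D⌋ = 68
descent: ρ → (39,21,-27)  [lands on river]
river: ρ → (-27,33,33)
river: ρ → (33,33,-27)
river: ρ → (-27,21,39)
river: ρ → (39,57,-9)
river: ρ → (-9,51,57)
river: ρ → (57,63,-3)
river: ρ → (-3,63,57)
river: ρ → (57,51,-9)
river: ρ → (-9,57,39)
ρ-cycle length = 10 (tail of 1 descent step not counted)

10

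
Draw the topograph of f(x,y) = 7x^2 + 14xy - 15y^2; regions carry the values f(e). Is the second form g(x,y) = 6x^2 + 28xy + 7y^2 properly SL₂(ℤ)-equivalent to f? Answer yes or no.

D₁ = 616, D₂ = 616
river cycle of f (length 10): (-15, 16, 6), (6, 20, -9), (-9, 16, 10), (10, 24, -1), (-1, 24, 10), (10, 16, -9), (-9, 20, 6), (6, 16, -15), (-15, 14, 7), (7, 14, -15)
river cycle of g (length 10): (7, 14, -15), (-15, 16, 6), (6, 20, -9), (-9, 16, 10), (10, 24, -1), (-1, 24, 10), (10, 16, -9), (-9, 20, 6), (6, 16, -15), (-15, 14, 7)
cycles coincide ⇒ equivalent

yes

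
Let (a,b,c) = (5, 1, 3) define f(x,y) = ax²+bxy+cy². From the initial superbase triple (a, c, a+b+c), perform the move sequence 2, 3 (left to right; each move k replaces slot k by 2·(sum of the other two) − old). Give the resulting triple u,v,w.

start (5,3,9) = (f(1,0),f(0,1),f(1,1))
replace slot 2: 2·(5+9) − 3 = 25 → (5,25,9)
replace slot 3: 2·(5+25) − 9 = 51 → (5,25,51)

5,25,51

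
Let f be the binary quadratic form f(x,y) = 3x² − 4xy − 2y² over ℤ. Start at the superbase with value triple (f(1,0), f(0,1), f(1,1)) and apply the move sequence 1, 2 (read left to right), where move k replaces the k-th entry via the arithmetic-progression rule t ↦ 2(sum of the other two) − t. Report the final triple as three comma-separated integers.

start (3,-2,-3) = (f(1,0),f(0,1),f(1,1))
replace slot 1: 2·((-2)+(-3)) − 3 = -13 → (-13,-2,-3)
replace slot 2: 2·((-13)+(-3)) − (-2) = -30 → (-13,-30,-3)

-13,-30,-3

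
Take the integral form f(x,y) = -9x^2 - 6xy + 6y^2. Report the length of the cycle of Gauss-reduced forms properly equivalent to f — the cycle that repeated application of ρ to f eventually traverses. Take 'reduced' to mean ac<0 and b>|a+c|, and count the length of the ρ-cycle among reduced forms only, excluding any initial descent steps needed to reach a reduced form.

D = 252, ⌊√D⌋ = 15
descent: ρ → (6,6,-9)  [lands on river]
river: ρ → (-9,12,3)
river: ρ → (3,12,-9)
river: ρ → (-9,6,6)
ρ-cycle length = 4 (tail of 1 descent step not counted)

4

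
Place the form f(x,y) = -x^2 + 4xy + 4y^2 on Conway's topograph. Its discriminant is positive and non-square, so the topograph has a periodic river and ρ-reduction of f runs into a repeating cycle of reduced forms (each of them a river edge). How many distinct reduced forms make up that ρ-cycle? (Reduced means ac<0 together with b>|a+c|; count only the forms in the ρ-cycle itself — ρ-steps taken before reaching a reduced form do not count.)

D = 32, ⌊√D⌋ = 5
river: ρ → (4,4,-1)
river: ρ → (-1,4,4)
ρ-cycle length = 2 (tail of 0 descent steps not counted)

2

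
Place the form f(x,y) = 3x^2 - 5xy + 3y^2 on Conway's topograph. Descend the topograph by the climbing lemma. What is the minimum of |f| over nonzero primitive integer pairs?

translate: b→1 (≡-5 mod 6), so (3,-5,3)→(3,1,1)
flip: (3,1,1)→(1,-1,3)
translate: b→1 (≡-1 mod 2), so (1,-1,3)→(1,1,3)
reduced (well bottom): (1,1,3) with a≤c, −a<b≤a
well minimum = a = 1

1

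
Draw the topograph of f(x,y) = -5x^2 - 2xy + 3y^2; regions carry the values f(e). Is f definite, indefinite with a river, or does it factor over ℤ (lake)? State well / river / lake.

D = b²−4ac = (-2)² − 4·(-5)·3 = 64
D = 8² is a perfect square ⇒ form factors over ℤ ⇒ lakes

lake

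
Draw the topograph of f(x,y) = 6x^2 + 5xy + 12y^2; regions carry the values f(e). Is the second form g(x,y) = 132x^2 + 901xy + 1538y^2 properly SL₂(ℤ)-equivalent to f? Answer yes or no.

D₁ = -263, D₂ = -263
f: reduced (well bottom): (6,5,12) with a≤c, −a<b≤a
g: translate: b→109 (≡901 mod 264), so (132,901,1538)→(132,109,23)
g: flip: (132,109,23)→(23,-109,132)
g: translate: b→-17 (≡-109 mod 46), so (23,-109,132)→(23,-17,6)
g: flip: (23,-17,6)→(6,17,23)
g: translate: b→5 (≡17 mod 12), so (6,17,23)→(6,5,12)
g: reduced (well bottom): (6,5,12) with a≤c, −a<b≤a
reduced forms (6, 5, 12) vs (6, 5, 12) ⇒ equivalent

yes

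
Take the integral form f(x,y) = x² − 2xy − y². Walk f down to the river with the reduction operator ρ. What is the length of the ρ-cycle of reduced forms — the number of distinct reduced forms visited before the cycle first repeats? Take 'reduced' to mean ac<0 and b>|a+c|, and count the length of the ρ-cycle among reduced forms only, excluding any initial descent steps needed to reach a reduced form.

D = 8, ⌊√D⌋ = 2
descent: ρ → (-1,2,1)  [lands on river]
river: ρ → (1,2,-1)
ρ-cycle length = 2 (tail of 1 descent step not counted)

2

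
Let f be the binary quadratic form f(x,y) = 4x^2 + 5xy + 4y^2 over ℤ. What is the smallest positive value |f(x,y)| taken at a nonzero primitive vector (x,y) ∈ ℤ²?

translate: b→-3 (≡5 mod 8), so (4,5,4)→(4,-3,3)
flip: (4,-3,3)→(3,3,4)
reduced (well bottom): (3,3,4) with a≤c, −a<b≤a
well minimum = a = 3

3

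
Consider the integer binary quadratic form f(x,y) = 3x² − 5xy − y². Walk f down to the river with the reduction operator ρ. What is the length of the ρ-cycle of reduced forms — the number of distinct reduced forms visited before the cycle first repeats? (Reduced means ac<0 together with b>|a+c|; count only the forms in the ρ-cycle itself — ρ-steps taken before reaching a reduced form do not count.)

D = 37, ⌊√D⌋ = 6
descent: ρ → (-1,5,3)  [lands on river]
river: ρ → (3,1,-3)
river: ρ → (-3,5,1)
river: ρ → (1,5,-3)
river: ρ → (-3,1,3)
river: ρ → (3,5,-1)
ρ-cycle length = 6 (tail of 1 descent step not counted)

6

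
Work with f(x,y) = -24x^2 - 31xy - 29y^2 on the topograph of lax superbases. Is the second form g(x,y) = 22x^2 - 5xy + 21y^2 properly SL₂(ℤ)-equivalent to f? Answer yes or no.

D₁ = -1823, D₂ = -1823
f is negative-definite; reduce −f:
−f: translate: b→-17 (≡31 mod 48), so (24,31,29)→(24,-17,22)
−f: flip: (24,-17,22)→(22,17,24)
−f: reduced (well bottom): (22,17,24) with a≤c, −a<b≤a
flip sign back: reduced form of f is (-22,-17,-24)
g: flip: (22,-5,21)→(21,5,22)
g: reduced (well bottom): (21,5,22) with a≤c, −a<b≤a
reduced forms (-22, -17, -24) vs (21, 5, 22) ⇒ inequivalent

no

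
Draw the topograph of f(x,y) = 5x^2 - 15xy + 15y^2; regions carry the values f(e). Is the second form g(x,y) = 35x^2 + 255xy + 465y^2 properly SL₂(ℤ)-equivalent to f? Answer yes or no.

D₁ = -75, D₂ = -75
f: translate: b→5 (≡-15 mod 10), so (5,-15,15)→(5,5,5)
f: reduced (well bottom): (5,5,5) with a≤c, −a<b≤a
g: translate: b→-25 (≡255 mod 70), so (35,255,465)→(35,-25,5)
g: flip: (35,-25,5)→(5,25,35)
g: translate: b→5 (≡25 mod 10), so (5,25,35)→(5,5,5)
g: reduced (well bottom): (5,5,5) with a≤c, −a<b≤a
reduced forms (5, 5, 5) vs (5, 5, 5) ⇒ equivalent

yes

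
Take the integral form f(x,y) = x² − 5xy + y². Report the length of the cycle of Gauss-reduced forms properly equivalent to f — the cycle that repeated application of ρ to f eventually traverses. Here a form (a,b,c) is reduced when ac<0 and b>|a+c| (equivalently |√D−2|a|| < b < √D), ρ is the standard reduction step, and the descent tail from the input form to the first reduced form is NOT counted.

D = 21, ⌊√D⌋ = 4
descent: ρ → (1,3,-3)  [lands on river]
river: ρ → (-3,3,1)
ρ-cycle length = 2 (tail of 1 descent step not counted)

2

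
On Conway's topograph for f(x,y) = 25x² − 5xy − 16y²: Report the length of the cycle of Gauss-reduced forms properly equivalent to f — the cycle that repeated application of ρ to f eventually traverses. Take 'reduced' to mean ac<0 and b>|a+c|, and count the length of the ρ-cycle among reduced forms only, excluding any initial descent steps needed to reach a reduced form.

D = 1625, ⌊√D⌋ = 40
descent: ρ → (-16,37,4)  [lands on river]
river: ρ → (4,35,-25)
river: ρ → (-25,15,14)
river: ρ → (14,13,-26)
river: ρ → (-26,39,1)
river: ρ → (1,39,-26)
river: ρ → (-26,13,14)
river: ρ → (14,15,-25)
river: ρ → (-25,35,4)
river: ρ → (4,37,-16)
river: ρ → (-16,27,14)
river: ρ → (14,29,-14)
river: ρ → (-14,27,16)
river: ρ → (16,37,-4)
river: ρ → (-4,35,25)
river: ρ → (25,15,-14)
river: ρ → (-14,13,26)
river: ρ → (26,39,-1)
river: ρ → (-1,39,26)
river: ρ → (26,13,-14)
river: ρ → (-14,15,25)
river: ρ → (25,35,-4)
river: ρ → (-4,37,16)
river: ρ → (16,27,-14)
river: ρ → (-14,29,14)
river: ρ → (14,27,-16)
ρ-cycle length = 26 (tail of 1 descent step not counted)

26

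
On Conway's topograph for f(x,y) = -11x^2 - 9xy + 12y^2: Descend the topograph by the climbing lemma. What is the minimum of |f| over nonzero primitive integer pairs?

descent: ρ → (12,9,-11)  [lands on river]
river: ρ → (-11,13,10)
river: ρ → (10,7,-14)
river: ρ → (-14,21,3)
river: ρ → (3,21,-14)
river: ρ → (-14,7,10)
river: ρ → (10,13,-11)
river: ρ → (-11,9,12)
river: ρ → (12,15,-8)
river: ρ → (-8,17,10)
river: ρ → (10,23,-2)
river: ρ → (-2,21,21)
river: ρ → (21,21,-2)
river: ρ → (-2,23,10)
river: ρ → (10,17,-8)
river: ρ → (-8,15,12)
closes: descent 1, river 16
min |a| on river = 2

2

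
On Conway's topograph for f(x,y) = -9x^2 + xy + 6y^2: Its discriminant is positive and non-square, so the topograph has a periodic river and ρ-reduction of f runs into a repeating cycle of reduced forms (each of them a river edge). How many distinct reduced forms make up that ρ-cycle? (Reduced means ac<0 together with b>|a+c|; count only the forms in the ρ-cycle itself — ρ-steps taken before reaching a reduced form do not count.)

D = 217, ⌊√D⌋ = 14
descent: ρ → (6,11,-4)  [lands on river]
river: ρ → (-4,13,3)
river: ρ → (3,11,-8)
river: ρ → (-8,5,6)
river: ρ → (6,7,-7)
river: ρ → (-7,7,6)
river: ρ → (6,5,-8)
river: ρ → (-8,11,3)
river: ρ → (3,13,-4)
river: ρ → (-4,11,6)
river: ρ → (6,13,-2)
river: ρ → (-2,11,12)
river: ρ → (12,13,-1)
river: ρ → (-1,13,12)
river: ρ → (12,11,-2)
river: ρ → (-2,13,6)
ρ-cycle length = 16 (tail of 1 descent step not counted)

16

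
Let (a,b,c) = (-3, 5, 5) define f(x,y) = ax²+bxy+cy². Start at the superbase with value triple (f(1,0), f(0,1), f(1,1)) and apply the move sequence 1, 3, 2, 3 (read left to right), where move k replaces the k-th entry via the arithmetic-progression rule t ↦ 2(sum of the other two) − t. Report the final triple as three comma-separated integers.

start (-3,5,7) = (f(1,0),f(0,1),f(1,1))
replace slot 1: 2·(5+7) − (-3) = 27 → (27,5,7)
replace slot 3: 2·(27+5) − 7 = 57 → (27,5,57)
replace slot 2: 2·(27+57) − 5 = 163 → (27,163,57)
replace slot 3: 2·(27+163) − 57 = 323 → (27,163,323)

27,163,323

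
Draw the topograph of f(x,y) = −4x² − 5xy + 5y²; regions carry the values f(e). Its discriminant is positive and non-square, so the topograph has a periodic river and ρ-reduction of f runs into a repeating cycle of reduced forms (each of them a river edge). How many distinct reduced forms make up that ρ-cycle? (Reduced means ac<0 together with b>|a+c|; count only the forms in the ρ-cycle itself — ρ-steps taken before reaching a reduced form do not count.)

D = 105, ⌊√D⌋ = 10
descent: ρ → (5,5,-4)  [lands on river]
river: ρ → (-4,3,6)
river: ρ → (6,9,-1)
river: ρ → (-1,9,6)
river: ρ → (6,3,-4)
river: ρ → (-4,5,5)
ρ-cycle length = 6 (tail of 1 descent step not counted)

6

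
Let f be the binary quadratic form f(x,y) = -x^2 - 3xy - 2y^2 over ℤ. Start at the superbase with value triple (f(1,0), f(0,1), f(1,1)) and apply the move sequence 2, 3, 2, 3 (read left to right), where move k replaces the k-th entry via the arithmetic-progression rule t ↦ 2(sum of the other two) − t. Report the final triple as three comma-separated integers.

start (-1,-2,-6) = (f(1,0),f(0,1),f(1,1))
replace slot 2: 2·((-1)+(-6)) − (-2) = -12 → (-1,-12,-6)
replace slot 3: 2·((-1)+(-12)) − (-6) = -20 → (-1,-12,-20)
replace slot 2: 2·((-1)+(-20)) − (-12) = -30 → (-1,-30,-20)
replace slot 3: 2·((-1)+(-30)) − (-20) = -42 → (-1,-30,-42)

-1,-30,-42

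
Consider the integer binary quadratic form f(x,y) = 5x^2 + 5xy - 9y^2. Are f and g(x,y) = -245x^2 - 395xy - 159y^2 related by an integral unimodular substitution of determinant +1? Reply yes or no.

D₁ = 205, D₂ = 205
river cycle of f (length 4): (-9, 13, 1), (1, 13, -9), (-9, 5, 5), (5, 5, -9)
river cycle of g (length 4): (-9, 13, 1), (1, 13, -9), (-9, 5, 5), (5, 5, -9)
cycles coincide ⇒ equivalent

yes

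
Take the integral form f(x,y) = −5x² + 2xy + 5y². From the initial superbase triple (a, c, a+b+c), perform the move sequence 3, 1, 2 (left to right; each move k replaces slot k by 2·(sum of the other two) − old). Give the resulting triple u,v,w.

start (-5,5,2) = (f(1,0),f(0,1),f(1,1))
replace slot 3: 2·((-5)+5) − 2 = -2 → (-5,5,-2)
replace slot 1: 2·(5+(-2)) − (-5) = 11 → (11,5,-2)
replace slot 2: 2·(11+(-2)) − 5 = 13 → (11,13,-2)

11,13,-2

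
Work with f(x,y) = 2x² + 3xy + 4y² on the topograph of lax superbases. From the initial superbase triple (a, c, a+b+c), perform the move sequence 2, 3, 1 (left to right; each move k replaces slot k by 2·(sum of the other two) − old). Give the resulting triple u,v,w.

start (2,4,9) = (f(1,0),f(0,1),f(1,1))
replace slot 2: 2·(2+9) − 4 = 18 → (2,18,9)
replace slot 3: 2·(2+18) − 9 = 31 → (2,18,31)
replace slot 1: 2·(18+31) − 2 = 96 → (96,18,31)

96,18,31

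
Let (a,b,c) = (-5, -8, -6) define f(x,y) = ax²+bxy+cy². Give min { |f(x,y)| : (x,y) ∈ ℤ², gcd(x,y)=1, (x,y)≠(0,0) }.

translate: b→-2 (≡8 mod 10), so (5,8,6)→(5,-2,3)
flip: (5,-2,3)→(3,2,5)
reduced (well bottom): (3,2,5) with a≤c, −a<b≤a
well minimum |f| = |-3| = 3 (negative-definite)

3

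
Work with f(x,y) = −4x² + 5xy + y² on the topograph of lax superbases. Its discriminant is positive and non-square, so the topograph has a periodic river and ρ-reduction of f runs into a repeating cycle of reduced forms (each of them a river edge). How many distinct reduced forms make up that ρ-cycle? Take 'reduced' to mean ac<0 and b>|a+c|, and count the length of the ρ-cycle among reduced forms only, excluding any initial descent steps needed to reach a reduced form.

D = 41, ⌊√D⌋ = 6
river: ρ → (1,5,-4)
river: ρ → (-4,3,2)
river: ρ → (2,5,-2)
river: ρ → (-2,3,4)
river: ρ → (4,5,-1)
river: ρ → (-1,5,4)
river: ρ → (4,3,-2)
river: ρ → (-2,5,2)
river: ρ → (2,3,-4)
river: ρ → (-4,5,1)
ρ-cycle length = 10 (tail of 0 descent steps not counted)

10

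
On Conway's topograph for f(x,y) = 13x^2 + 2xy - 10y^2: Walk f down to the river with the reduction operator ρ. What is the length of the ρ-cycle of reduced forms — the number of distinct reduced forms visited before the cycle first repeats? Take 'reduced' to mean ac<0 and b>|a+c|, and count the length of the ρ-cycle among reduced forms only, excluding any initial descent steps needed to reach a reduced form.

D = 524, ⌊√D⌋ = 22
descent: ρ → (-10,18,5)  [lands on river]
river: ρ → (5,22,-2)
river: ρ → (-2,22,5)
river: ρ → (5,18,-10)
river: ρ → (-10,22,1)
river: ρ → (1,22,-10)
ρ-cycle length = 6 (tail of 1 descent step not counted)

6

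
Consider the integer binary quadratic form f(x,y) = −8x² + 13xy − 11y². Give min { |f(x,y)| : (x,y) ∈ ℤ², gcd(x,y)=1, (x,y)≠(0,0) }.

translate: b→3 (≡-13 mod 16), so (8,-13,11)→(8,3,6)
flip: (8,3,6)→(6,-3,8)
reduced (well bottom): (6,-3,8) with a≤c, −a<b≤a
well minimum |f| = |-6| = 6 (negative-definite)

6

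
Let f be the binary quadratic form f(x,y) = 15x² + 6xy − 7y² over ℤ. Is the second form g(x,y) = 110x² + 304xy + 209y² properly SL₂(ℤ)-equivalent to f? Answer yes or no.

D₁ = 456, D₂ = 456
river cycle of f (length 6): (-7, 8, 14), (14, 20, -1), (-1, 20, 14), (14, 8, -7), (-7, 20, 2), (2, 20, -7)
river cycle of g (length 6): (-7, 8, 14), (14, 20, -1), (-1, 20, 14), (14, 8, -7), (-7, 20, 2), (2, 20, -7)
cycles coincide ⇒ equivalent

yes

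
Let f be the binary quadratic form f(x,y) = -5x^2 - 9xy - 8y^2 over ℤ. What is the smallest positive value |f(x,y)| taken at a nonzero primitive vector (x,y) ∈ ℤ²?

translate: b→-1 (≡9 mod 10), so (5,9,8)→(5,-1,4)
flip: (5,-1,4)→(4,1,5)
reduced (well bottom): (4,1,5) with a≤c, −a<b≤a
well minimum |f| = |-4| = 4 (negative-definite)

4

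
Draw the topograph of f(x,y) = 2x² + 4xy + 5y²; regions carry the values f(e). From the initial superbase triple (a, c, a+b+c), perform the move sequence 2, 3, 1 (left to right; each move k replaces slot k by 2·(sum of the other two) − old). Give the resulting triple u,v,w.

start (2,5,11) = (f(1,0),f(0,1),f(1,1))
replace slot 2: 2·(2+11) − 5 = 21 → (2,21,11)
replace slot 3: 2·(2+21) − 11 = 35 → (2,21,35)
replace slot 1: 2·(21+35) − 2 = 110 → (110,21,35)

110,21,35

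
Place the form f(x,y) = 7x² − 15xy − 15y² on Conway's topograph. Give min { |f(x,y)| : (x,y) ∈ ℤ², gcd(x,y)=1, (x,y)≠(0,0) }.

descent: ρ → (-15,15,7)  [lands on river]
river: ρ → (7,13,-17)
river: ρ → (-17,21,3)
river: ρ → (3,21,-17)
river: ρ → (-17,13,7)
river: ρ → (7,15,-15)
closes: descent 1, river 6
min |a| on river = 3

3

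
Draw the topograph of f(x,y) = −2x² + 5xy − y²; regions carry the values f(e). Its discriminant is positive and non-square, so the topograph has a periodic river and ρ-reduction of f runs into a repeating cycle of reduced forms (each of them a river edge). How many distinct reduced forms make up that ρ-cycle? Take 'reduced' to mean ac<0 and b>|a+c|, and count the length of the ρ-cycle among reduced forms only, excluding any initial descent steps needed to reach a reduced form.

D = 17, ⌊√D⌋ = 4
descent: ρ → (-1,3,2)  [lands on river]
river: ρ → (2,1,-2)
river: ρ → (-2,3,1)
river: ρ → (1,3,-2)
river: ρ → (-2,1,2)
river: ρ → (2,3,-1)
ρ-cycle length = 6 (tail of 1 descent step not counted)

6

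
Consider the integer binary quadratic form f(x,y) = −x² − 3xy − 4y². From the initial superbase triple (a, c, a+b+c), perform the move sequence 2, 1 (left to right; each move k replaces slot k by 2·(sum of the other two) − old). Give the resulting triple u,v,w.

start (-1,-4,-8) = (f(1,0),f(0,1),f(1,1))
replace slot 2: 2·((-1)+(-8)) − (-4) = -14 → (-1,-14,-8)
replace slot 1: 2·((-14)+(-8)) − (-1) = -43 → (-43,-14,-8)

-43,-14,-8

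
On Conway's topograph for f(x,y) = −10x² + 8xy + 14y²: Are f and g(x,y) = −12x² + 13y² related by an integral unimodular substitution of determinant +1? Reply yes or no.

D₁ = 624, D₂ = 624
river cycle of f (length 6): (14, 20, -4), (-4, 20, 14), (14, 8, -10), (-10, 12, 12), (12, 12, -10), (-10, 8, 14)
river cycle of g (length 2): (-12, 24, 1), (1, 24, -12)
cycles differ ⇒ inequivalent

no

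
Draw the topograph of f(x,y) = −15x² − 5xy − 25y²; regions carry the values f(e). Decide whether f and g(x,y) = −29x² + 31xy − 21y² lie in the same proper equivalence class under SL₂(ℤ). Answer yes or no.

D₁ = -1475, D₂ = -1475
f is negative-definite; reduce −f:
−f: reduced (well bottom): (15,5,25) with a≤c, −a<b≤a
flip sign back: reduced form of f is (-15,-5,-25)
g is negative-definite; reduce −g:
−g: translate: b→27 (≡-31 mod 58), so (29,-31,21)→(29,27,19)
−g: flip: (29,27,19)→(19,-27,29)
−g: translate: b→11 (≡-27 mod 38), so (19,-27,29)→(19,11,21)
−g: reduced (well bottom): (19,11,21) with a≤c, −a<b≤a
flip sign back: reduced form of g is (-19,-11,-21)
reduced forms (-15, -5, -25) vs (-19, -11, -21) ⇒ inequivalent

no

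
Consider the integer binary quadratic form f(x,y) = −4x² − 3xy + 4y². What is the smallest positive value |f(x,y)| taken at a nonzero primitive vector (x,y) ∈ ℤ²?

descent: ρ → (4,3,-4)  [lands on river]
river: ρ → (-4,5,3)
river: ρ → (3,7,-2)
river: ρ → (-2,5,6)
river: ρ → (6,7,-1)
river: ρ → (-1,7,6)
river: ρ → (6,5,-2)
river: ρ → (-2,7,3)
river: ρ → (3,5,-4)
river: ρ → (-4,3,4)
river: ρ → (4,5,-3)
river: ρ → (-3,7,2)
river: ρ → (2,5,-6)
river: ρ → (-6,7,1)
river: ρ → (1,7,-6)
river: ρ → (-6,5,2)
river: ρ → (2,7,-3)
river: ρ → (-3,5,4)
closes: descent 1, river 18
min |a| on river = 1

1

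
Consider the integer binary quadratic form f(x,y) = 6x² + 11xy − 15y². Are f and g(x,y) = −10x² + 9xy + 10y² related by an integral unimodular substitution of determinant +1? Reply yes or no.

D₁ = 481, D₂ = 481
river cycle of f (length 26): (-15, 19, 2), (2, 21, -5), (-5, 19, 6), (6, 17, -8), (-8, 15, 8), (8, 17, -6), (-6, 19, 5), (5, 21, -2), (-2, 19, 15), (15, 11, -6), … (16 more)
river cycle of g (length 30): (10, 11, -9), (-9, 7, 12), (12, 17, -4), (-4, 15, 16), (16, 17, -3), (-3, 19, 10), (10, 21, -1), (-1, 21, 10), (10, 19, -3), (-3, 17, 16), … (20 more)
cycles differ ⇒ inequivalent

no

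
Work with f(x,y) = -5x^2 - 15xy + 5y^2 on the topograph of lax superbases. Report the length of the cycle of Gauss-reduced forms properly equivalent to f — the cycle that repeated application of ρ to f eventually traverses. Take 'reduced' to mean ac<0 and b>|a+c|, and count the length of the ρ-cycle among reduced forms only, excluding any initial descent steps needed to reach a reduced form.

D = 325, ⌊√D⌋ = 18
descent: ρ → (5,15,-5)  [lands on river]
river: ρ → (-5,15,5)
ρ-cycle length = 2 (tail of 1 descent step not counted)

2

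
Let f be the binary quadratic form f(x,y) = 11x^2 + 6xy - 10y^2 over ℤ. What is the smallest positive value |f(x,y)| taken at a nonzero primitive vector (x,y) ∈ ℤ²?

river: ρ → (-10,14,7)
river: ρ → (7,14,-10)
river: ρ → (-10,6,11)
river: ρ → (11,16,-5)
river: ρ → (-5,14,14)
river: ρ → (14,14,-5)
river: ρ → (-5,16,11)
river: ρ → (11,6,-10)
closes: descent 0, river 8
min |a| on river = 5

5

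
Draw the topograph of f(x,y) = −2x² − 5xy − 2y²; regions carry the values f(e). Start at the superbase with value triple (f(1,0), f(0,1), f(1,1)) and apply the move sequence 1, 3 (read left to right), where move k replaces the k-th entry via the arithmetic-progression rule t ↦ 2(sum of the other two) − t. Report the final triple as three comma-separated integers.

start (-2,-2,-9) = (f(1,0),f(0,1),f(1,1))
replace slot 1: 2·((-2)+(-9)) − (-2) = -20 → (-20,-2,-9)
replace slot 3: 2·((-20)+(-2)) − (-9) = -35 → (-20,-2,-35)

-20,-2,-35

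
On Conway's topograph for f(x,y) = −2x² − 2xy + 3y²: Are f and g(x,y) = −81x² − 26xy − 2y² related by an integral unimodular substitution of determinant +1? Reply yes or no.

D₁ = 28, D₂ = 28
river cycle of f (length 4): (3, 2, -2), (-2, 2, 3), (3, 4, -1), (-1, 4, 3)
river cycle of g (length 4): (-2, 2, 3), (3, 4, -1), (-1, 4, 3), (3, 2, -2)
cycles coincide ⇒ equivalent

yes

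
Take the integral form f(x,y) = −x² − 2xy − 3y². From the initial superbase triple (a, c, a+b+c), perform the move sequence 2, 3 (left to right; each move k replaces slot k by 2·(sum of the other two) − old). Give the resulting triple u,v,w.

start (-1,-3,-6) = (f(1,0),f(0,1),f(1,1))
replace slot 2: 2·((-1)+(-6)) − (-3) = -11 → (-1,-11,-6)
replace slot 3: 2·((-1)+(-11)) − (-6) = -18 → (-1,-11,-18)

-1,-11,-18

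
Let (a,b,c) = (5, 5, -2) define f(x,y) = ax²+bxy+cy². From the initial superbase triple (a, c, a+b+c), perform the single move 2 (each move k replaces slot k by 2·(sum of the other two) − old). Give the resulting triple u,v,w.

start (5,-2,8) = (f(1,0),f(0,1),f(1,1))
replace slot 2: 2·(5+8) − (-2) = 28 → (5,28,8)

5,28,8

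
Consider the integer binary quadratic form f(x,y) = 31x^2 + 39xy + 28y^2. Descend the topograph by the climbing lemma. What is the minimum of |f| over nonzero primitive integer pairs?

translate: b→-23 (≡39 mod 62), so (31,39,28)→(31,-23,20)
flip: (31,-23,20)→(20,23,31)
translate: b→-17 (≡23 mod 40), so (20,23,31)→(20,-17,28)
reduced (well bottom): (20,-17,28) with a≤c, −a<b≤a
well minimum = a = 20

20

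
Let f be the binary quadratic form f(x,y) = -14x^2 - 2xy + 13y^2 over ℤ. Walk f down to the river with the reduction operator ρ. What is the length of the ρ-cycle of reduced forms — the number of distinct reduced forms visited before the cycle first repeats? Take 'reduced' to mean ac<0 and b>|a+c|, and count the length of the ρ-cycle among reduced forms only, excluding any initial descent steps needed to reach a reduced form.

D = 732, ⌊√D⌋ = 27
descent: ρ → (13,2,-14)  [lands on river]
river: ρ → (-14,26,1)
river: ρ → (1,26,-14)
river: ρ → (-14,2,13)
river: ρ → (13,24,-3)
river: ρ → (-3,24,13)
ρ-cycle length = 6 (tail of 1 descent step not counted)

6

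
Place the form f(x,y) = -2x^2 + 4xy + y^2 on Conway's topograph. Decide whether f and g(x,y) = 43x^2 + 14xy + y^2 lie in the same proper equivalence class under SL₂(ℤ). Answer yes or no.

D₁ = 24, D₂ = 24
river cycle of f (length 2): (1, 4, -2), (-2, 4, 1)
river cycle of g (length 2): (1, 4, -2), (-2, 4, 1)
cycles coincide ⇒ equivalent

yes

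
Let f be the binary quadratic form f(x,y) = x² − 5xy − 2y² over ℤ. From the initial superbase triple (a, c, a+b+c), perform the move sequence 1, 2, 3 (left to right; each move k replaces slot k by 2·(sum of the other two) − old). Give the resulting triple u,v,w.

start (1,-2,-6) = (f(1,0),f(0,1),f(1,1))
replace slot 1: 2·((-2)+(-6)) − 1 = -17 → (-17,-2,-6)
replace slot 2: 2·((-17)+(-6)) − (-2) = -44 → (-17,-44,-6)
replace slot 3: 2·((-17)+(-44)) − (-6) = -116 → (-17,-44,-116)

-17,-44,-116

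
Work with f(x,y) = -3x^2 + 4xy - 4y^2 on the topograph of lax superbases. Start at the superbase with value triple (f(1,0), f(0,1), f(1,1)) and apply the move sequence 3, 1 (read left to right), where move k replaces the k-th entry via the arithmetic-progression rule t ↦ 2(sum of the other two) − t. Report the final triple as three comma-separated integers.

start (-3,-4,-3) = (f(1,0),f(0,1),f(1,1))
replace slot 3: 2·((-3)+(-4)) − (-3) = -11 → (-3,-4,-11)
replace slot 1: 2·((-4)+(-11)) − (-3) = -27 → (-27,-4,-11)

-27,-4,-11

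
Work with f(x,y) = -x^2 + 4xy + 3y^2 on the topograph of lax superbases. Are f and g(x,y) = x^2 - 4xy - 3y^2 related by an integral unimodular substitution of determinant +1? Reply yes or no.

D₁ = 28, D₂ = 28
river cycle of f (length 4): (3, 2, -2), (-2, 2, 3), (3, 4, -1), (-1, 4, 3)
river cycle of g (length 4): (-3, 4, 1), (1, 4, -3), (-3, 2, 2), (2, 2, -3)
cycles differ ⇒ inequivalent

no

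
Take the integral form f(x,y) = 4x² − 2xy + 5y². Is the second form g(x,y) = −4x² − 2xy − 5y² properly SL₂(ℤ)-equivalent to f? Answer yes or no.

D₁ = -76, D₂ = -76
f: reduced (well bottom): (4,-2,5) with a≤c, −a<b≤a
g is negative-definite; reduce −g:
−g: reduced (well bottom): (4,2,5) with a≤c, −a<b≤a
flip sign back: reduced form of g is (-4,-2,-5)
reduced forms (4, -2, 5) vs (-4, -2, -5) ⇒ inequivalent

no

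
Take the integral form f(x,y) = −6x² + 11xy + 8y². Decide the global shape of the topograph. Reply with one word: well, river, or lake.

D = b²−4ac = 11² − 4·(-6)·8 = 313
D > 0 non-square ⇒ indefinite ⇒ periodic river

river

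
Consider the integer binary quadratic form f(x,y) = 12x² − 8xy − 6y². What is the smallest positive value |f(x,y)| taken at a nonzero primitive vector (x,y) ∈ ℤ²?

descent: ρ → (-6,8,12)  [lands on river]
river: ρ → (12,16,-2)
river: ρ → (-2,16,12)
river: ρ → (12,8,-6)
river: ρ → (-6,16,4)
river: ρ → (4,16,-6)
closes: descent 1, river 6
min |a| on river = 2

2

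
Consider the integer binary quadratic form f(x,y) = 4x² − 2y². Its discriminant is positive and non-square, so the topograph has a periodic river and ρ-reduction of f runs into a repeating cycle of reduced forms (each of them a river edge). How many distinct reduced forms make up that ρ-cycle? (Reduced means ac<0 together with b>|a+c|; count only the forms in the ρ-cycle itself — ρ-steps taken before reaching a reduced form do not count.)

D = 32, ⌊√D⌋ = 5
descent: ρ → (-2,4,2)  [lands on river]
river: ρ → (2,4,-2)
ρ-cycle length = 2 (tail of 1 descent step not counted)

2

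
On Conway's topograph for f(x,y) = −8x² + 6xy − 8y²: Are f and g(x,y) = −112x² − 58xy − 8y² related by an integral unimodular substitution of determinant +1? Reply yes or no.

D₁ = -220, D₂ = -220
f is negative-definite; reduce −f:
−f: flip: (8,-6,8)→(8,6,8)
−f: reduced (well bottom): (8,6,8) with a≤c, −a<b≤a
flip sign back: reduced form of f is (-8,-6,-8)
g is negative-definite; reduce −g:
−g: flip: (112,58,8)→(8,-58,112)
−g: translate: b→6 (≡-58 mod 16), so (8,-58,112)→(8,6,8)
−g: reduced (well bottom): (8,6,8) with a≤c, −a<b≤a
flip sign back: reduced form of g is (-8,-6,-8)
reduced forms (-8, -6, -8) vs (-8, -6, -8) ⇒ equivalent

yes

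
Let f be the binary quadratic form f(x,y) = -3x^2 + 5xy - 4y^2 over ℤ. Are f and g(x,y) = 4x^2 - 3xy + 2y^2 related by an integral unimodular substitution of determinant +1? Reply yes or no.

D₁ = -23, D₂ = -23
f is negative-definite; reduce −f:
−f: translate: b→1 (≡-5 mod 6), so (3,-5,4)→(3,1,2)
−f: flip: (3,1,2)→(2,-1,3)
−f: reduced (well bottom): (2,-1,3) with a≤c, −a<b≤a
flip sign back: reduced form of f is (-2,1,-3)
g: flip: (4,-3,2)→(2,3,4)
g: translate: b→-1 (≡3 mod 4), so (2,3,4)→(2,-1,3)
g: reduced (well bottom): (2,-1,3) with a≤c, −a<b≤a
reduced forms (-2, 1, -3) vs (2, -1, 3) ⇒ inequivalent

no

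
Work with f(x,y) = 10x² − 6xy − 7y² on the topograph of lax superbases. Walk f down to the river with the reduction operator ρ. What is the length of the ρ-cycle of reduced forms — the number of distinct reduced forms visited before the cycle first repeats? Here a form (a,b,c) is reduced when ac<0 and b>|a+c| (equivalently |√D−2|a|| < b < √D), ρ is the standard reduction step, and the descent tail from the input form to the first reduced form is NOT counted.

D = 316, ⌊√D⌋ = 17
descent: ρ → (-7,6,10)  [lands on river]
river: ρ → (10,14,-3)
river: ρ → (-3,16,5)
river: ρ → (5,14,-6)
river: ρ → (-6,10,9)
river: ρ → (9,8,-7)
ρ-cycle length = 6 (tail of 1 descent step not counted)

6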